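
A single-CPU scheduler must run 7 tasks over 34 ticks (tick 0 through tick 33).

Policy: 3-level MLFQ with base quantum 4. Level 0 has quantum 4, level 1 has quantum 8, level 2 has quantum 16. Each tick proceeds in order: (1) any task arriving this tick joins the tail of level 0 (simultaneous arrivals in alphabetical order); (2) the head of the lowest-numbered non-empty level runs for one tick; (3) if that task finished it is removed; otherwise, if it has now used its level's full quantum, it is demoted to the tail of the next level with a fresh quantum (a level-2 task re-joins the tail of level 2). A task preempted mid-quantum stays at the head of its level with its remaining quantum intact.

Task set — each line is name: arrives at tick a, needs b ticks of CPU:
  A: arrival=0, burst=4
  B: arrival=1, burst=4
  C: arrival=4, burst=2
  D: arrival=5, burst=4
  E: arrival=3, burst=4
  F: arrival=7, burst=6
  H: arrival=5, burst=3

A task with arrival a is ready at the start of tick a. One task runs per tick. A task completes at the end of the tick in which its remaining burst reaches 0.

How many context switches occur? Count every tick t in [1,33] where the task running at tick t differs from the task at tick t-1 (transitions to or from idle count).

context switches = 7

t=0: L0/L1/L2 = A/-/- → run A
t=1: L0/L1/L2 = AB/-/- → run A
t=2: L0/L1/L2 = AB/-/- → run A
t=3: L0/L1/L2 = ABE/-/- → run A
t=4: L0/L1/L2 = BEC/-/- → run B
t=5: L0/L1/L2 = BECDH/-/- → run B
t=6: L0/L1/L2 = BECDH/-/- → run B
t=7: L0/L1/L2 = BECDHF/-/- → run B
t=8: L0/L1/L2 = ECDHF/-/- → run E
t=9: L0/L1/L2 = ECDHF/-/- → run E
t=10: L0/L1/L2 = ECDHF/-/- → run E
t=11: L0/L1/L2 = ECDHF/-/- → run E
t=12: L0/L1/L2 = CDHF/-/- → run C
t=13: L0/L1/L2 = CDHF/-/- → run C
t=14: L0/L1/L2 = DHF/-/- → run D
t=15: L0/L1/L2 = DHF/-/- → run D
t=16: L0/L1/L2 = DHF/-/- → run D
t=17: L0/L1/L2 = DHF/-/- → run D
t=18: L0/L1/L2 = HF/-/- → run H
t=19: L0/L1/L2 = HF/-/- → run H
t=20: L0/L1/L2 = HF/-/- → run H
t=21: L0/L1/L2 = F/-/- → run F
t=22: L0/L1/L2 = F/-/- → run F
t=23: L0/L1/L2 = F/-/- → run F
t=24: L0/L1/L2 = F/-/- → run F
t=25: L0/L1/L2 = -/F/- → run F
t=26: L0/L1/L2 = -/F/- → run F
t=27: (idle)
t=28: (idle)
t=29: (idle)
t=30: (idle)
t=31: (idle)
t=32: (idle)
t=33: (idle)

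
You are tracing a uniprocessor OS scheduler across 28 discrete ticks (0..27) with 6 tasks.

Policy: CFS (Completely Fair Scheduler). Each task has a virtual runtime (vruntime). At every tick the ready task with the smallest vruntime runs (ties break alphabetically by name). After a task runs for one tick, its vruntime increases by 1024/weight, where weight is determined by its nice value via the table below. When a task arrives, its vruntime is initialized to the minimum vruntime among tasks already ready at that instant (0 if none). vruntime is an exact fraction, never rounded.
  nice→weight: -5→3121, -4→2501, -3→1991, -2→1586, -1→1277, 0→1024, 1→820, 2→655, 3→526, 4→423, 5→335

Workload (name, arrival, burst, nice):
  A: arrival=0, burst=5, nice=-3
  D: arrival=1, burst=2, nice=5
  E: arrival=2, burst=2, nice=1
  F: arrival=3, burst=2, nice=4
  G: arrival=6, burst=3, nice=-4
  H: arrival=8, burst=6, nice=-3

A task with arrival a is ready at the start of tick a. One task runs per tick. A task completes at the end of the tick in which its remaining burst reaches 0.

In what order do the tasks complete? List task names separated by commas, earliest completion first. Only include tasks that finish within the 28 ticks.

t=0: vr[A=0] → run A
t=1: vr[A=1024/1991 D=1024/1991] → run A
t=2: vr[A=2048/1991 D=1024/1991 E=1024/1991] → run D
t=3: vr[A=2048/1991 D=2381824/666985 E=1024/1991 F=1024/1991] → run E
t=4: vr[A=2048/1991 D=2381824/666985 E=719616/408155 F=1024/1991] → run F
t=5: vr[A=2048/1991 D=2381824/666985 E=719616/408155 F=2471936/842193] → run A
t=6: vr[A=3072/1991 D=2381824/666985 E=719616/408155 F=2471936/842193 G=3072/1991] → run A
t=7: vr[A=4096/1991 D=2381824/666985 E=719616/408155 F=2471936/842193 G=3072/1991] → run G
t=8: vr[A=4096/1991 D=2381824/666985 E=719616/408155 F=2471936/842193 G=9721856/4979491 H=719616/408155] → run E
t=9: vr[A=4096/1991 D=2381824/666985 F=2471936/842193 G=9721856/4979491 H=719616/408155] → run H
t=10: vr[A=4096/1991 D=2381824/666985 F=2471936/842193 G=9721856/4979491 H=929536/408155] → run G
t=11: vr[A=4096/1991 D=2381824/666985 F=2471936/842193 G=11760640/4979491 H=929536/408155] → run A
t=12: vr[D=2381824/666985 F=2471936/842193 G=11760640/4979491 H=929536/408155] → run H
t=13: vr[D=2381824/666985 F=2471936/842193 G=11760640/4979491 H=1139456/408155] → run G
t=14: vr[D=2381824/666985 F=2471936/842193 H=1139456/408155] → run H
t=15: vr[D=2381824/666985 F=2471936/842193 H=1349376/408155] → run F
t=16: vr[D=2381824/666985 H=1349376/408155] → run H
t=17: vr[D=2381824/666985 H=1559296/408155] → run D
t=18: vr[H=1559296/408155] → run H
t=19: vr[H=1769216/408155] → run H
t=20: (idle)
t=21: (idle)
t=22: (idle)
t=23: (idle)
t=24: (idle)
t=25: (idle)
t=26: (idle)
t=27: (idle)

completion order = E, A, G, F, D, H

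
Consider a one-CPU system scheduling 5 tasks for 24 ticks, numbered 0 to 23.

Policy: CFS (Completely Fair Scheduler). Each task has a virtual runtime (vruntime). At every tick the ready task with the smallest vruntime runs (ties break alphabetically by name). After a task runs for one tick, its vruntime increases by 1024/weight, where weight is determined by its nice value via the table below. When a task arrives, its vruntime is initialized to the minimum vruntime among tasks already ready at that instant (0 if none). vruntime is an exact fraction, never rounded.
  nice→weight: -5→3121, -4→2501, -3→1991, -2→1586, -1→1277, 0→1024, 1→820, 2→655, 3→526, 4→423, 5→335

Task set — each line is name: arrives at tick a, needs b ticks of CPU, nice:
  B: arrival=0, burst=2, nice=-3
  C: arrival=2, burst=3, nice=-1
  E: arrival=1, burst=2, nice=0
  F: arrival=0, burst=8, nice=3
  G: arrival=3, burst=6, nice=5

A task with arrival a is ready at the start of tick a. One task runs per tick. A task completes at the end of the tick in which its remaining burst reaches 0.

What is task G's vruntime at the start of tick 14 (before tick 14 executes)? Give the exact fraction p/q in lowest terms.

vruntime(G, start of tick 14) = 3072/335

t=0: vr[B=0 F=0] → run B
t=1: vr[B=1024/1991 E=0 F=0] → run E
t=2: vr[B=1024/1991 C=0 E=1 F=0] → run C
t=3: vr[B=1024/1991 C=1024/1277 E=1 F=0 G=0] → run F
t=4: vr[B=1024/1991 C=1024/1277 E=1 F=512/263 G=0] → run G
t=5: vr[B=1024/1991 C=1024/1277 E=1 F=512/263 G=1024/335] → run B
t=6: vr[C=1024/1277 E=1 F=512/263 G=1024/335] → run C
t=7: vr[C=2048/1277 E=1 F=512/263 G=1024/335] → run E
t=8: vr[C=2048/1277 F=512/263 G=1024/335] → run C
t=9: vr[F=512/263 G=1024/335] → run F
t=10: vr[F=1024/263 G=1024/335] → run G
t=11: vr[F=1024/263 G=2048/335] → run F
t=12: vr[F=1536/263 G=2048/335] → run F
t=13: vr[F=2048/263 G=2048/335] → run G
t=14: vr[F=2048/263 G=3072/335] → run F
t=15: vr[F=2560/263 G=3072/335] → run G
t=16: vr[F=2560/263 G=4096/335] → run F
t=17: vr[F=3072/263 G=4096/335] → run F
t=18: vr[F=3584/263 G=4096/335] → run G
t=19: vr[F=3584/263 G=1024/67] → run F
t=20: vr[G=1024/67] → run G
t=21: (idle)
t=22: (idle)
t=23: (idle)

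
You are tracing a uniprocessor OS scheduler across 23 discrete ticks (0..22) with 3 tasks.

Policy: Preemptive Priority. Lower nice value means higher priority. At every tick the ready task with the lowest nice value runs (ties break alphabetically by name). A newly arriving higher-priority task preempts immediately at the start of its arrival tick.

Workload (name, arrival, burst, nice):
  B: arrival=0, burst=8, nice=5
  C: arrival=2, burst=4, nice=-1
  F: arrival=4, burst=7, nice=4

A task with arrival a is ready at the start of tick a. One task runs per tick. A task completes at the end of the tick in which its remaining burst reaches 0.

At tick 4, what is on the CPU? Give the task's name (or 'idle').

t=0: ready={B} → run B
t=1: ready={B} → run B
t=2: ready={B,C} → run C
t=3: ready={B,C} → run C
t=4: ready={B,C,F} → run C
t=5: ready={B,C,F} → run C
t=6: ready={B,F} → run F
t=7: ready={B,F} → run F
t=8: ready={B,F} → run F
t=9: ready={B,F} → run F
t=10: ready={B,F} → run F
t=11: ready={B,F} → run F
t=12: ready={B,F} → run F
t=13: ready={B} → run B
t=14: ready={B} → run B
t=15: ready={B} → run B
t=16: ready={B} → run B
t=17: ready={B} → run B
t=18: ready={B} → run B
t=19: (idle)
t=20: (idle)
t=21: (idle)
t=22: (idle)

running at tick 4 = C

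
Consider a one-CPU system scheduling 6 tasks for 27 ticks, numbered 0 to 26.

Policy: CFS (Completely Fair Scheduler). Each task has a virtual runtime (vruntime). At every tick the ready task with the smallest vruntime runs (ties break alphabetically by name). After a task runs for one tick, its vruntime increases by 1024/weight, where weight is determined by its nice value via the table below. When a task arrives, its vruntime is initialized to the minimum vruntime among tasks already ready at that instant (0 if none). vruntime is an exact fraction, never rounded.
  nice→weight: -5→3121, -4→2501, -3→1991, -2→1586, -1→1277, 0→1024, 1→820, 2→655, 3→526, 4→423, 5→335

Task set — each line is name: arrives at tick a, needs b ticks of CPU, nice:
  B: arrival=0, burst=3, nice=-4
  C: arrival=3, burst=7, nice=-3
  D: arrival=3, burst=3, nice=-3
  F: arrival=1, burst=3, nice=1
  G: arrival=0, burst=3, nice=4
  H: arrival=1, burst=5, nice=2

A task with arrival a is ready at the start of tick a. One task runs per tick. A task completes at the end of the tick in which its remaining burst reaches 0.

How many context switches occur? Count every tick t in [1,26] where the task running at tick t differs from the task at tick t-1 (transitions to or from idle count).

t=0: vr[B=0 G=0] → run B
t=1: vr[B=1024/2501 F=0 G=0 H=0] → run F
t=2: vr[B=1024/2501 F=256/205 G=0 H=0] → run G
t=3: vr[B=1024/2501 C=0 D=0 F=256/205 G=1024/423 H=0] → run C
t=4: vr[B=1024/2501 C=1024/1991 D=0 F=256/205 G=1024/423 H=0] → run D
t=5: vr[B=1024/2501 C=1024/1991 D=1024/1991 F=256/205 G=1024/423 H=0] → run H
t=6: vr[B=1024/2501 C=1024/1991 D=1024/1991 F=256/205 G=1024/423 H=1024/655] → run B
t=7: vr[B=2048/2501 C=1024/1991 D=1024/1991 F=256/205 G=1024/423 H=1024/655] → run C
t=8: vr[B=2048/2501 C=2048/1991 D=1024/1991 F=256/205 G=1024/423 H=1024/655] → run D
t=9: vr[B=2048/2501 C=2048/1991 D=2048/1991 F=256/205 G=1024/423 H=1024/655] → run B
t=10: vr[C=2048/1991 D=2048/1991 F=256/205 G=1024/423 H=1024/655] → run C
t=11: vr[C=3072/1991 D=2048/1991 F=256/205 G=1024/423 H=1024/655] → run D
t=12: vr[C=3072/1991 F=256/205 G=1024/423 H=1024/655] → run F
t=13: vr[C=3072/1991 F=512/205 G=1024/423 H=1024/655] → run C
t=14: vr[C=4096/1991 F=512/205 G=1024/423 H=1024/655] → run H
t=15: vr[C=4096/1991 F=512/205 G=1024/423 H=2048/655] → run C
t=16: vr[C=5120/1991 F=512/205 G=1024/423 H=2048/655] → run G
t=17: vr[C=5120/1991 F=512/205 G=2048/423 H=2048/655] → run F
t=18: vr[C=5120/1991 G=2048/423 H=2048/655] → run C
t=19: vr[C=6144/1991 G=2048/423 H=2048/655] → run C
t=20: vr[G=2048/423 H=2048/655] → run H
t=21: vr[G=2048/423 H=3072/655] → run H
t=22: vr[G=2048/423 H=4096/655] → run G
t=23: vr[H=4096/655] → run H
t=24: (idle)
t=25: (idle)
t=26: (idle)

context switches = 22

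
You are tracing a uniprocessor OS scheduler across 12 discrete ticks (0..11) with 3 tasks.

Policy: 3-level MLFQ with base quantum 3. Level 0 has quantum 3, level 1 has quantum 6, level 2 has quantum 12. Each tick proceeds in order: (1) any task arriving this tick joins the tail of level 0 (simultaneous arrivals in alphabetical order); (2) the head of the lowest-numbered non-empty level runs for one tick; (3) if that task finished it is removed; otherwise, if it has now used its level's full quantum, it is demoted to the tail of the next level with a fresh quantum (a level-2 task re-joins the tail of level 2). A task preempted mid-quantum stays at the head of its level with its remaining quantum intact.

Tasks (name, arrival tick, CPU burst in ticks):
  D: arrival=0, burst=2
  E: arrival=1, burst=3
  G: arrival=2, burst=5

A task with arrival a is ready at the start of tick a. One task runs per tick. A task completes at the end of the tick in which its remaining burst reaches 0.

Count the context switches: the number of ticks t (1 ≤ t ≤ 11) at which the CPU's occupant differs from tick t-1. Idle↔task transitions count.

t=0: L0/L1/L2 = D/-/- → run D
t=1: L0/L1/L2 = DE/-/- → run D
t=2: L0/L1/L2 = EG/-/- → run E
t=3: L0/L1/L2 = EG/-/- → run E
t=4: L0/L1/L2 = EG/-/- → run E
t=5: L0/L1/L2 = G/-/- → run G
t=6: L0/L1/L2 = G/-/- → run G
t=7: L0/L1/L2 = G/-/- → run G
t=8: L0/L1/L2 = -/G/- → run G
t=9: L0/L1/L2 = -/G/- → run G
t=10: (idle)
t=11: (idle)

context switches = 3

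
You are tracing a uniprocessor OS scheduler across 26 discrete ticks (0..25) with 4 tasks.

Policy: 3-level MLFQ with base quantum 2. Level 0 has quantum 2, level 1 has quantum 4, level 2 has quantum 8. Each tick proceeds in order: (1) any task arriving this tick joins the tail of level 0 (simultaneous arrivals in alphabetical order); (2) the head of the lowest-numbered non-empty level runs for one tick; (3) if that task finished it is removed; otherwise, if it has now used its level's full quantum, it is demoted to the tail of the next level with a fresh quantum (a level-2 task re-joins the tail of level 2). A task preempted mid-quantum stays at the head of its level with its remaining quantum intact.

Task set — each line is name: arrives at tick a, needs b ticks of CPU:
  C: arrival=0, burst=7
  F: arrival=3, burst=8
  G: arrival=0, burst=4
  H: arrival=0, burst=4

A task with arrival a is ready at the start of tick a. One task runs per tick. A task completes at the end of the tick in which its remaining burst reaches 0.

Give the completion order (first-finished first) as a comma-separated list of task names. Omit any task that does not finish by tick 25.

t=0: L0/L1/L2 = CGH/-/- → run C
t=1: L0/L1/L2 = CGH/-/- → run C
t=2: L0/L1/L2 = GH/C/- → run G
t=3: L0/L1/L2 = GHF/C/- → run G
t=4: L0/L1/L2 = HF/CG/- → run H
t=5: L0/L1/L2 = HF/CG/- → run H
t=6: L0/L1/L2 = F/CGH/- → run F
t=7: L0/L1/L2 = F/CGH/- → run F
t=8: L0/L1/L2 = -/CGHF/- → run C
t=9: L0/L1/L2 = -/CGHF/- → run C
t=10: L0/L1/L2 = -/CGHF/- → run C
t=11: L0/L1/L2 = -/CGHF/- → run C
t=12: L0/L1/L2 = -/GHF/C → run G
t=13: L0/L1/L2 = -/GHF/C → run G
t=14: L0/L1/L2 = -/HF/C → run H
t=15: L0/L1/L2 = -/HF/C → run H
t=16: L0/L1/L2 = -/F/C → run F
t=17: L0/L1/L2 = -/F/C → run F
t=18: L0/L1/L2 = -/F/C → run F
t=19: L0/L1/L2 = -/F/C → run F
t=20: L0/L1/L2 = -/-/CF → run C
t=21: L0/L1/L2 = -/-/F → run F
t=22: L0/L1/L2 = -/-/F → run F
t=23: (idle)
t=24: (idle)
t=25: (idle)

completion order = G, H, C, F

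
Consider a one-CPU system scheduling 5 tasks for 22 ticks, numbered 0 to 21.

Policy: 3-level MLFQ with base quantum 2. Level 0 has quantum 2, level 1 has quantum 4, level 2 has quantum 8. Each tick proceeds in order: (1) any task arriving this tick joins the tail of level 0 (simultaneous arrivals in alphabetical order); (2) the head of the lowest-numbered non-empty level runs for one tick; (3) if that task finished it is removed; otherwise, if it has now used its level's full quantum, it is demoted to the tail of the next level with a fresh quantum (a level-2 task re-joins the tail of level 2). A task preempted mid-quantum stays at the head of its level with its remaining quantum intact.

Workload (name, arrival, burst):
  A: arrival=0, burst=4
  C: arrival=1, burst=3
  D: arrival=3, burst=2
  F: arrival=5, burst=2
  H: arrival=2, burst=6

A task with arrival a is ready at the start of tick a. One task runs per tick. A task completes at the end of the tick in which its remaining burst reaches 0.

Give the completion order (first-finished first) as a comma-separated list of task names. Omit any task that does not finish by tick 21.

completion order = D, F, A, C, H

t=0: L0/L1/L2 = A/-/- → run A
t=1: L0/L1/L2 = AC/-/- → run A
t=2: L0/L1/L2 = CH/A/- → run C
t=3: L0/L1/L2 = CHD/A/- → run C
t=4: L0/L1/L2 = HD/AC/- → run H
t=5: L0/L1/L2 = HDF/AC/- → run H
t=6: L0/L1/L2 = DF/ACH/- → run D
t=7: L0/L1/L2 = DF/ACH/- → run D
t=8: L0/L1/L2 = F/ACH/- → run F
t=9: L0/L1/L2 = F/ACH/- → run F
t=10: L0/L1/L2 = -/ACH/- → run A
t=11: L0/L1/L2 = -/ACH/- → run A
t=12: L0/L1/L2 = -/CH/- → run C
t=13: L0/L1/L2 = -/H/- → run H
t=14: L0/L1/L2 = -/H/- → run H
t=15: L0/L1/L2 = -/H/- → run H
t=16: L0/L1/L2 = -/H/- → run H
t=17: (idle)
t=18: (idle)
t=19: (idle)
t=20: (idle)
t=21: (idle)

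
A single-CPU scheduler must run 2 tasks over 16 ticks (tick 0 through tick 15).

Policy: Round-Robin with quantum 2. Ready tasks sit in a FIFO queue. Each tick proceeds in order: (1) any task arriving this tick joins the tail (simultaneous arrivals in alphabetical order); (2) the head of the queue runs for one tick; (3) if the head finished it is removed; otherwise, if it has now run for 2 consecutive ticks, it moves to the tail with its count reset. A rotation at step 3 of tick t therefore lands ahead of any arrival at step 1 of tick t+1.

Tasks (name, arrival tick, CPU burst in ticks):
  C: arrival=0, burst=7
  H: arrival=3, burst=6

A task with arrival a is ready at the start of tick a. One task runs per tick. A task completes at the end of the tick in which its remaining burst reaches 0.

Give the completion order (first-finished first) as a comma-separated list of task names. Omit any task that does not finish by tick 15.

completion order = C, H

t=0: queue=[C] q_used=0 → run C
t=1: queue=[C] q_used=1 → run C
t=2: queue=[C] q_used=0 → run C
t=3: queue=[C,H] q_used=1 → run C
t=4: queue=[H,C] q_used=0 → run H
t=5: queue=[H,C] q_used=1 → run H
t=6: queue=[C,H] q_used=0 → run C
t=7: queue=[C,H] q_used=1 → run C
t=8: queue=[H,C] q_used=0 → run H
t=9: queue=[H,C] q_used=1 → run H
t=10: queue=[C,H] q_used=0 → run C
t=11: queue=[H] q_used=0 → run H
t=12: queue=[H] q_used=1 → run H
t=13: (idle)
t=14: (idle)
t=15: (idle)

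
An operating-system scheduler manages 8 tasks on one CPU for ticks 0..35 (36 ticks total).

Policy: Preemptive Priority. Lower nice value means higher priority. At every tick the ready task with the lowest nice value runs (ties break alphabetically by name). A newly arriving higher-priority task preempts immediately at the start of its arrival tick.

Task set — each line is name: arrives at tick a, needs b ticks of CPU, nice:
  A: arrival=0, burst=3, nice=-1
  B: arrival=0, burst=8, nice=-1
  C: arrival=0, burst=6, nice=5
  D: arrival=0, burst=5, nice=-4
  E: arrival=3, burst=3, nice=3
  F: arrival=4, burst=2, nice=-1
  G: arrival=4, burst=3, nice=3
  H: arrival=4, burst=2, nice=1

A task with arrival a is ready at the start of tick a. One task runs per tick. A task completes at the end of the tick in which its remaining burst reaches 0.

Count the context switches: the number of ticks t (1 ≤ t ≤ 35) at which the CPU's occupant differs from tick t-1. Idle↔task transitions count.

context switches = 8

t=0: ready={A,B,C,D} → run D
t=1: ready={A,B,C,D} → run D
t=2: ready={A,B,C,D} → run D
t=3: ready={A,B,C,D,E} → run D
t=4: ready={A,B,C,D,E,F,G,H} → run D
t=5: ready={A,B,C,E,F,G,H} → run A
t=6: ready={A,B,C,E,F,G,H} → run A
t=7: ready={A,B,C,E,F,G,H} → run A
t=8: ready={B,C,E,F,G,H} → run B
t=9: ready={B,C,E,F,G,H} → run B
t=10: ready={B,C,E,F,G,H} → run B
t=11: ready={B,C,E,F,G,H} → run B
t=12: ready={B,C,E,F,G,H} → run B
t=13: ready={B,C,E,F,G,H} → run B
t=14: ready={B,C,E,F,G,H} → run B
t=15: ready={B,C,E,F,G,H} → run B
t=16: ready={C,E,F,G,H} → run F
t=17: ready={C,E,F,G,H} → run F
t=18: ready={C,E,G,H} → run H
t=19: ready={C,E,G,H} → run H
t=20: ready={C,E,G} → run E
t=21: ready={C,E,G} → run E
t=22: ready={C,E,G} → run E
t=23: ready={C,G} → run G
t=24: ready={C,G} → run G
t=25: ready={C,G} → run G
t=26: ready={C} → run C
t=27: ready={C} → run C
t=28: ready={C} → run C
t=29: ready={C} → run C
t=30: ready={C} → run C
t=31: ready={C} → run C
t=32: (idle)
t=33: (idle)
t=34: (idle)
t=35: (idle)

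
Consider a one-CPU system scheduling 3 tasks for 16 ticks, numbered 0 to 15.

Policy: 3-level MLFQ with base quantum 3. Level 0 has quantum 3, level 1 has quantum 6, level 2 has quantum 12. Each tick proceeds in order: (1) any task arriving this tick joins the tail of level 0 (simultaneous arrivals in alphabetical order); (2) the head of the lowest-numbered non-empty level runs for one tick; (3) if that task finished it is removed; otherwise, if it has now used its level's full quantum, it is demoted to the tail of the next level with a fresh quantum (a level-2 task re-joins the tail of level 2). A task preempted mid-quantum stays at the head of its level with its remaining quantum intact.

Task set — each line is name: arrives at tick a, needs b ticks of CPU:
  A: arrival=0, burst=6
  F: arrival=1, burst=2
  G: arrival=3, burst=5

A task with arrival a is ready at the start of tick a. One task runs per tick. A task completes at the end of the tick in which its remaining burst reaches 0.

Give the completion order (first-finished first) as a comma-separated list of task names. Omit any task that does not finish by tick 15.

t=0: L0/L1/L2 = A/-/- → run A
t=1: L0/L1/L2 = AF/-/- → run A
t=2: L0/L1/L2 = AF/-/- → run A
t=3: L0/L1/L2 = FG/A/- → run F
t=4: L0/L1/L2 = FG/A/- → run F
t=5: L0/L1/L2 = G/A/- → run G
t=6: L0/L1/L2 = G/A/- → run G
t=7: L0/L1/L2 = G/A/- → run G
t=8: L0/L1/L2 = -/AG/- → run A
t=9: L0/L1/L2 = -/AG/- → run A
t=10: L0/L1/L2 = -/AG/- → run A
t=11: L0/L1/L2 = -/G/- → run G
t=12: L0/L1/L2 = -/G/- → run G
t=13: (idle)
t=14: (idle)
t=15: (idle)

completion order = F, A, G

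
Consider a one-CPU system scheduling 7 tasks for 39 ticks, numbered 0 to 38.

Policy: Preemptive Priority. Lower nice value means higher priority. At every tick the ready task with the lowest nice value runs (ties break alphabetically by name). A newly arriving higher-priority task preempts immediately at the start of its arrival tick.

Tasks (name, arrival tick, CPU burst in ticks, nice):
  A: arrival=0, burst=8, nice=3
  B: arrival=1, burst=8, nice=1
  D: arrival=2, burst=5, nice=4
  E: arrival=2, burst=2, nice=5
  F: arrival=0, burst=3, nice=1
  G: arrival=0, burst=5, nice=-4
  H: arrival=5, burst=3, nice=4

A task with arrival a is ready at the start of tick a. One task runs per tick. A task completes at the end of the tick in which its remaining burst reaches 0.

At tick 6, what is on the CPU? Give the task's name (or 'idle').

t=0: ready={A,F,G} → run G
t=1: ready={A,B,F,G} → run G
t=2: ready={A,B,D,E,F,G} → run G
t=3: ready={A,B,D,E,F,G} → run G
t=4: ready={A,B,D,E,F,G} → run G
t=5: ready={A,B,D,E,F,H} → run B
t=6: ready={A,B,D,E,F,H} → run B
t=7: ready={A,B,D,E,F,H} → run B
t=8: ready={A,B,D,E,F,H} → run B
t=9: ready={A,B,D,E,F,H} → run B
t=10: ready={A,B,D,E,F,H} → run B
t=11: ready={A,B,D,E,F,H} → run B
t=12: ready={A,B,D,E,F,H} → run B
t=13: ready={A,D,E,F,H} → run F
t=14: ready={A,D,E,F,H} → run F
t=15: ready={A,D,E,F,H} → run F
t=16: ready={A,D,E,H} → run A
t=17: ready={A,D,E,H} → run A
t=18: ready={A,D,E,H} → run A
t=19: ready={A,D,E,H} → run A
t=20: ready={A,D,E,H} → run A
t=21: ready={A,D,E,H} → run A
t=22: ready={A,D,E,H} → run A
t=23: ready={A,D,E,H} → run A
t=24: ready={D,E,H} → run D
t=25: ready={D,E,H} → run D
t=26: ready={D,E,H} → run D
t=27: ready={D,E,H} → run D
t=28: ready={D,E,H} → run D
t=29: ready={E,H} → run H
t=30: ready={E,H} → run H
t=31: ready={E,H} → run H
t=32: ready={E} → run E
t=33: ready={E} → run E
t=34: (idle)
t=35: (idle)
t=36: (idle)
t=37: (idle)
t=38: (idle)

running at tick 6 = B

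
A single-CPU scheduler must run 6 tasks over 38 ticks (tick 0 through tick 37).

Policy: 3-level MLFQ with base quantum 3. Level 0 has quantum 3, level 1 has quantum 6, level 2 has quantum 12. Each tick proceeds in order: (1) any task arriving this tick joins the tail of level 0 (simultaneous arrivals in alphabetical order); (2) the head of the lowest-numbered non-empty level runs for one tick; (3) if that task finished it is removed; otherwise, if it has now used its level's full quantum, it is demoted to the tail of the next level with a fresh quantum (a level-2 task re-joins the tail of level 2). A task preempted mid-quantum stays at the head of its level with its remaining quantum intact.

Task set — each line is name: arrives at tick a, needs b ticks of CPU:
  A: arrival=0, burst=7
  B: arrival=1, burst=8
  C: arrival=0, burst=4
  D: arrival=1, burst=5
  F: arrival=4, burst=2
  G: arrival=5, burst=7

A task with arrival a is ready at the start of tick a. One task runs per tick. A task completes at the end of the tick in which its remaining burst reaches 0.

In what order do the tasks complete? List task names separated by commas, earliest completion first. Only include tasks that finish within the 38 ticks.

t=0: L0/L1/L2 = AC/-/- → run A
t=1: L0/L1/L2 = ACBD/-/- → run A
t=2: L0/L1/L2 = ACBD/-/- → run A
t=3: L0/L1/L2 = CBD/A/- → run C
t=4: L0/L1/L2 = CBDF/A/- → run C
t=5: L0/L1/L2 = CBDFG/A/- → run C
t=6: L0/L1/L2 = BDFG/AC/- → run B
t=7: L0/L1/L2 = BDFG/AC/- → run B
t=8: L0/L1/L2 = BDFG/AC/- → run B
t=9: L0/L1/L2 = DFG/ACB/- → run D
t=10: L0/L1/L2 = DFG/ACB/- → run D
t=11: L0/L1/L2 = DFG/ACB/- → run D
t=12: L0/L1/L2 = FG/ACBD/- → run F
t=13: L0/L1/L2 = FG/ACBD/- → run F
t=14: L0/L1/L2 = G/ACBD/- → run G
t=15: L0/L1/L2 = G/ACBD/- → run G
t=16: L0/L1/L2 = G/ACBD/- → run G
t=17: L0/L1/L2 = -/ACBDG/- → run A
t=18: L0/L1/L2 = -/ACBDG/- → run A
t=19: L0/L1/L2 = -/ACBDG/- → run A
t=20: L0/L1/L2 = -/ACBDG/- → run A
t=21: L0/L1/L2 = -/CBDG/- → run C
t=22: L0/L1/L2 = -/BDG/- → run B
t=23: L0/L1/L2 = -/BDG/- → run B
t=24: L0/L1/L2 = -/BDG/- → run B
t=25: L0/L1/L2 = -/BDG/- → run B
t=26: L0/L1/L2 = -/BDG/- → run B
t=27: L0/L1/L2 = -/DG/- → run D
t=28: L0/L1/L2 = -/DG/- → run D
t=29: L0/L1/L2 = -/G/- → run G
t=30: L0/L1/L2 = -/G/- → run G
t=31: L0/L1/L2 = -/G/- → run G
t=32: L0/L1/L2 = -/G/- → run G
t=33: (idle)
t=34: (idle)
t=35: (idle)
t=36: (idle)
t=37: (idle)

completion order = F, A, C, B, D, G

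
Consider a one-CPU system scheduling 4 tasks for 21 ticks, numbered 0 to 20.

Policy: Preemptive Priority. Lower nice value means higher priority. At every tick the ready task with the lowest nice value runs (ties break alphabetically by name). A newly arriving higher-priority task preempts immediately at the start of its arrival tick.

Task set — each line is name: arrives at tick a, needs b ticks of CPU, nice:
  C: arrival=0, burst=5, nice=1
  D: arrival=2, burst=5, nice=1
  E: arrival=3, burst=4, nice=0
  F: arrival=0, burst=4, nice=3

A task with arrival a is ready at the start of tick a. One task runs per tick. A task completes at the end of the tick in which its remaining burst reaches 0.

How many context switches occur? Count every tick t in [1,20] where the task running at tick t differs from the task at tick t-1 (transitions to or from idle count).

t=0: ready={C,F} → run C
t=1: ready={C,F} → run C
t=2: ready={C,D,F} → run C
t=3: ready={C,D,E,F} → run E
t=4: ready={C,D,E,F} → run E
t=5: ready={C,D,E,F} → run E
t=6: ready={C,D,E,F} → run E
t=7: ready={C,D,F} → run C
t=8: ready={C,D,F} → run C
t=9: ready={D,F} → run D
t=10: ready={D,F} → run D
t=11: ready={D,F} → run D
t=12: ready={D,F} → run D
t=13: ready={D,F} → run D
t=14: ready={F} → run F
t=15: ready={F} → run F
t=16: ready={F} → run F
t=17: ready={F} → run F
t=18: (idle)
t=19: (idle)
t=20: (idle)

context switches = 5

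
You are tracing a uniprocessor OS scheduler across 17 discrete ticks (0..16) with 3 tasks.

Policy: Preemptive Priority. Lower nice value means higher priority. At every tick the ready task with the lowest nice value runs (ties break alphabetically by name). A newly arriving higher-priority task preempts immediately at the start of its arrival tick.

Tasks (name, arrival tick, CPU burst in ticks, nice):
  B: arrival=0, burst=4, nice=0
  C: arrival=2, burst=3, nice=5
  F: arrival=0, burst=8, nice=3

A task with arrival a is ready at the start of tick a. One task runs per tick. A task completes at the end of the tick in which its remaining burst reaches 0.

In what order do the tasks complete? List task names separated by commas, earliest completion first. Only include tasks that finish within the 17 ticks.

t=0: ready={B,F} → run B
t=1: ready={B,F} → run B
t=2: ready={B,C,F} → run B
t=3: ready={B,C,F} → run B
t=4: ready={C,F} → run F
t=5: ready={C,F} → run F
t=6: ready={C,F} → run F
t=7: ready={C,F} → run F
t=8: ready={C,F} → run F
t=9: ready={C,F} → run F
t=10: ready={C,F} → run F
t=11: ready={C,F} → run F
t=12: ready={C} → run C
t=13: ready={C} → run C
t=14: ready={C} → run C
t=15: (idle)
t=16: (idle)

completion order = B, F, C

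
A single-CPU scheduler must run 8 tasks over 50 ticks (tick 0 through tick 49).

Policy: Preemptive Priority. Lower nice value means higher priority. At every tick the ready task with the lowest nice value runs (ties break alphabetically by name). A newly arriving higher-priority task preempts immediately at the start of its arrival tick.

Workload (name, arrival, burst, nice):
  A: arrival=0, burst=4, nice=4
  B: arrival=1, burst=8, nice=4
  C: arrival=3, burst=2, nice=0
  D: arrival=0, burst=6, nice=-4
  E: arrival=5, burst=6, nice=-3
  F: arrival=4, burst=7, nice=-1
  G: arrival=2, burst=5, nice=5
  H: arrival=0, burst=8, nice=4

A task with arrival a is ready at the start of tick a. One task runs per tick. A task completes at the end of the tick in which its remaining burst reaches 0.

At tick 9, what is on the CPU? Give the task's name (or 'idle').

t=0: ready={A,D,H} → run D
t=1: ready={A,B,D,H} → run D
t=2: ready={A,B,D,G,H} → run D
t=3: ready={A,B,C,D,G,H} → run D
t=4: ready={A,B,C,D,F,G,H} → run D
t=5: ready={A,B,C,D,E,F,G,H} → run D
t=6: ready={A,B,C,E,F,G,H} → run E
t=7: ready={A,B,C,E,F,G,H} → run E
t=8: ready={A,B,C,E,F,G,H} → run E
t=9: ready={A,B,C,E,F,G,H} → run E
t=10: ready={A,B,C,E,F,G,H} → run E
t=11: ready={A,B,C,E,F,G,H} → run E
t=12: ready={A,B,C,F,G,H} → run F
t=13: ready={A,B,C,F,G,H} → run F
t=14: ready={A,B,C,F,G,H} → run F
t=15: ready={A,B,C,F,G,H} → run F
t=16: ready={A,B,C,F,G,H} → run F
t=17: ready={A,B,C,F,G,H} → run F
t=18: ready={A,B,C,F,G,H} → run F
t=19: ready={A,B,C,G,H} → run C
t=20: ready={A,B,C,G,H} → run C
t=21: ready={A,B,G,H} → run A
t=22: ready={A,B,G,H} → run A
t=23: ready={A,B,G,H} → run A
t=24: ready={A,B,G,H} → run A
t=25: ready={B,G,H} → run B
t=26: ready={B,G,H} → run B
t=27: ready={B,G,H} → run B
t=28: ready={B,G,H} → run B
t=29: ready={B,G,H} → run B
t=30: ready={B,G,H} → run B
t=31: ready={B,G,H} → run B
t=32: ready={B,G,H} → run B
t=33: ready={G,H} → run H
t=34: ready={G,H} → run H
t=35: ready={G,H} → run H
t=36: ready={G,H} → run H
t=37: ready={G,H} → run H
t=38: ready={G,H} → run H
t=39: ready={G,H} → run H
t=40: ready={G,H} → run H
t=41: ready={G} → run G
t=42: ready={G} → run G
t=43: ready={G} → run G
t=44: ready={G} → run G
t=45: ready={G} → run G
t=46: (idle)
t=47: (idle)
t=48: (idle)
t=49: (idle)

running at tick 9 = E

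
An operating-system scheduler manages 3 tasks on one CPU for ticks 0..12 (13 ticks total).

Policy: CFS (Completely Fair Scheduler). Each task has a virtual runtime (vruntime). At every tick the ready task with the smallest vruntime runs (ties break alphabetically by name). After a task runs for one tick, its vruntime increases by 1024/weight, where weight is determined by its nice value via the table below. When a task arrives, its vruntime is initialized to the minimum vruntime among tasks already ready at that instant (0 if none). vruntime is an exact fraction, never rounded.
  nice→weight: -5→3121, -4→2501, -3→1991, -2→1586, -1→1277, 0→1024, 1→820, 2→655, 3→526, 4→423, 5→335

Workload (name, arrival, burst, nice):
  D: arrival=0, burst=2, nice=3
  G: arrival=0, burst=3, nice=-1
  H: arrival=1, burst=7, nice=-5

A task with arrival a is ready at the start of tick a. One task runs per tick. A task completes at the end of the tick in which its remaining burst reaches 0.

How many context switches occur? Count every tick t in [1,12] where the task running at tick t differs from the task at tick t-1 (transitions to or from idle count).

context switches = 9

t=0: vr[D=0 G=0] → run D
t=1: vr[D=512/263 G=0 H=0] → run G
t=2: vr[D=512/263 G=1024/1277 H=0] → run H
t=3: vr[D=512/263 G=1024/1277 H=1024/3121] → run H
t=4: vr[D=512/263 G=1024/1277 H=2048/3121] → run H
t=5: vr[D=512/263 G=1024/1277 H=3072/3121] → run G
t=6: vr[D=512/263 G=2048/1277 H=3072/3121] → run H
t=7: vr[D=512/263 G=2048/1277 H=4096/3121] → run H
t=8: vr[D=512/263 G=2048/1277 H=5120/3121] → run G
t=9: vr[D=512/263 H=5120/3121] → run H
t=10: vr[D=512/263 H=6144/3121] → run D
t=11: vr[H=6144/3121] → run H
t=12: (idle)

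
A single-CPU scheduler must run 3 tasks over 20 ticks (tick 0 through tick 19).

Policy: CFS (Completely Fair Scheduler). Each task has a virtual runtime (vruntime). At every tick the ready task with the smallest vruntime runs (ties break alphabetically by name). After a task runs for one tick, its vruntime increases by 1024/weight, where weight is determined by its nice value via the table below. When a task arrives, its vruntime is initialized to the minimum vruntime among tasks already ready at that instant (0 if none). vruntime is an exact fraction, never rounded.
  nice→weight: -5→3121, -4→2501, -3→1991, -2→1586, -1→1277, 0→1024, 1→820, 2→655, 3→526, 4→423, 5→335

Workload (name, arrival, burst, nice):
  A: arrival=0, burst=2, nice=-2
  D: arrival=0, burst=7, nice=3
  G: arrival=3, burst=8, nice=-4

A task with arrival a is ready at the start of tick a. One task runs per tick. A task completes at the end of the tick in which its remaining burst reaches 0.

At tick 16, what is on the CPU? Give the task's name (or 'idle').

running at tick 16 = D

t=0: vr[A=0 D=0] → run A
t=1: vr[A=512/793 D=0] → run D
t=2: vr[A=512/793 D=512/263] → run A
t=3: vr[D=512/263 G=512/263] → run D
t=4: vr[D=1024/263 G=512/263] → run G
t=5: vr[D=1024/263 G=1549824/657763] → run G
t=6: vr[D=1024/263 G=1819136/657763] → run G
t=7: vr[D=1024/263 G=2088448/657763] → run G
t=8: vr[D=1024/263 G=2357760/657763] → run G
t=9: vr[D=1024/263 G=2627072/657763] → run D
t=10: vr[D=1536/263 G=2627072/657763] → run G
t=11: vr[D=1536/263 G=2896384/657763] → run G
t=12: vr[D=1536/263 G=3165696/657763] → run G
t=13: vr[D=1536/263] → run D
t=14: vr[D=2048/263] → run D
t=15: vr[D=2560/263] → run D
t=16: vr[D=3072/263] → run D
t=17: (idle)
t=18: (idle)
t=19: (idle)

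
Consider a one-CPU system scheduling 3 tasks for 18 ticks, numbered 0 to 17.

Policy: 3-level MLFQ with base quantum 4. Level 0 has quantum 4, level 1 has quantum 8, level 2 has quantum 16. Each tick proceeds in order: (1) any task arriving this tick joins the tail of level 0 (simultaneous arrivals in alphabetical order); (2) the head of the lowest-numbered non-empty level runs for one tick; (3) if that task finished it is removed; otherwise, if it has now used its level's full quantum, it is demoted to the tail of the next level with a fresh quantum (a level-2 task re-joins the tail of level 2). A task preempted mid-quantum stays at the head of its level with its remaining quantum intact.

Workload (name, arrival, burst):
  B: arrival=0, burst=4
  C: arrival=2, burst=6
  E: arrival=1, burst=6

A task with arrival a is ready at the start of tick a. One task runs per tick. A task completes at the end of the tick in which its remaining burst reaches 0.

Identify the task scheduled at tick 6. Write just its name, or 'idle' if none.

running at tick 6 = E

t=0: L0/L1/L2 = B/-/- → run B
t=1: L0/L1/L2 = BE/-/- → run B
t=2: L0/L1/L2 = BEC/-/- → run B
t=3: L0/L1/L2 = BEC/-/- → run B
t=4: L0/L1/L2 = EC/-/- → run E
t=5: L0/L1/L2 = EC/-/- → run E
t=6: L0/L1/L2 = EC/-/- → run E
t=7: L0/L1/L2 = EC/-/- → run E
t=8: L0/L1/L2 = C/E/- → run C
t=9: L0/L1/L2 = C/E/- → run C
t=10: L0/L1/L2 = C/E/- → run C
t=11: L0/L1/L2 = C/E/- → run C
t=12: L0/L1/L2 = -/EC/- → run E
t=13: L0/L1/L2 = -/EC/- → run E
t=14: L0/L1/L2 = -/C/- → run C
t=15: L0/L1/L2 = -/C/- → run C
t=16: (idle)
t=17: (idle)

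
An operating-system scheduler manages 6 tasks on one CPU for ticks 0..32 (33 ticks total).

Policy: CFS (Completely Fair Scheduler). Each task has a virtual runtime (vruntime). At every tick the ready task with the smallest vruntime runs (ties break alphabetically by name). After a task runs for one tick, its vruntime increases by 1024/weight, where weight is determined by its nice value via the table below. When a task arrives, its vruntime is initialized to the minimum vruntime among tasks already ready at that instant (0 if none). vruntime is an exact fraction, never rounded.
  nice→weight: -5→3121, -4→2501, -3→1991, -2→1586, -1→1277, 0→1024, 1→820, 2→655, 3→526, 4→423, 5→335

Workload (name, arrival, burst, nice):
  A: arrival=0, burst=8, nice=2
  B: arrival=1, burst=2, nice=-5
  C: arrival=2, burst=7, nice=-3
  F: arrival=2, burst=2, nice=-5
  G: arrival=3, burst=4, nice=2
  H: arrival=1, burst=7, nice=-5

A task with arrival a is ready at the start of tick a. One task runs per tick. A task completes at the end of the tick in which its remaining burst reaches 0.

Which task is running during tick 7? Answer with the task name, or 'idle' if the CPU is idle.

running at tick 7 = B

t=0: vr[A=0] → run A
t=1: vr[A=1024/655 B=1024/655 H=1024/655] → run A
t=2: vr[A=2048/655 B=1024/655 C=1024/655 F=1024/655 H=1024/655] → run B
t=3: vr[A=2048/655 B=3866624/2044255 C=1024/655 F=1024/655 G=1024/655 H=1024/655] → run C
t=4: vr[A=2048/655 B=3866624/2044255 C=2709504/1304105 F=1024/655 G=1024/655 H=1024/655] → run F
t=5: vr[A=2048/655 B=3866624/2044255 C=2709504/1304105 F=3866624/2044255 G=1024/655 H=1024/655] → run G
t=6: vr[A=2048/655 B=3866624/2044255 C=2709504/1304105 F=3866624/2044255 G=2048/655 H=1024/655] → run H
t=7: vr[A=2048/655 B=3866624/2044255 C=2709504/1304105 F=3866624/2044255 G=2048/655 H=3866624/2044255] → run B
t=8: vr[A=2048/655 C=2709504/1304105 F=3866624/2044255 G=2048/655 H=3866624/2044255] → run F
t=9: vr[A=2048/655 C=2709504/1304105 G=2048/655 H=3866624/2044255] → run H
t=10: vr[A=2048/655 C=2709504/1304105 G=2048/655 H=4537344/2044255] → run C
t=11: vr[A=2048/655 C=3380224/1304105 G=2048/655 H=4537344/2044255] → run H
t=12: vr[A=2048/655 C=3380224/1304105 G=2048/655 H=5208064/2044255] → run H
t=13: vr[A=2048/655 C=3380224/1304105 G=2048/655 H=5878784/2044255] → run C
t=14: vr[A=2048/655 C=4050944/1304105 G=2048/655 H=5878784/2044255] → run H
t=15: vr[A=2048/655 C=4050944/1304105 G=2048/655 H=6549504/2044255] → run C
t=16: vr[A=2048/655 C=4721664/1304105 G=2048/655 H=6549504/2044255] → run A
t=17: vr[A=3072/655 C=4721664/1304105 G=2048/655 H=6549504/2044255] → run G
t=18: vr[A=3072/655 C=4721664/1304105 G=3072/655 H=6549504/2044255] → run H
t=19: vr[A=3072/655 C=4721664/1304105 G=3072/655 H=7220224/2044255] → run H
t=20: vr[A=3072/655 C=4721664/1304105 G=3072/655] → run C
t=21: vr[A=3072/655 C=5392384/1304105 G=3072/655] → run C
t=22: vr[A=3072/655 C=6063104/1304105 G=3072/655] → run C
t=23: vr[A=3072/655 G=3072/655] → run A
t=24: vr[A=4096/655 G=3072/655] → run G
t=25: vr[A=4096/655 G=4096/655] → run A
t=26: vr[A=1024/131 G=4096/655] → run G
t=27: vr[A=1024/131] → run A
t=28: vr[A=6144/655] → run A
t=29: vr[A=7168/655] → run A
t=30: (idle)
t=31: (idle)
t=32: (idle)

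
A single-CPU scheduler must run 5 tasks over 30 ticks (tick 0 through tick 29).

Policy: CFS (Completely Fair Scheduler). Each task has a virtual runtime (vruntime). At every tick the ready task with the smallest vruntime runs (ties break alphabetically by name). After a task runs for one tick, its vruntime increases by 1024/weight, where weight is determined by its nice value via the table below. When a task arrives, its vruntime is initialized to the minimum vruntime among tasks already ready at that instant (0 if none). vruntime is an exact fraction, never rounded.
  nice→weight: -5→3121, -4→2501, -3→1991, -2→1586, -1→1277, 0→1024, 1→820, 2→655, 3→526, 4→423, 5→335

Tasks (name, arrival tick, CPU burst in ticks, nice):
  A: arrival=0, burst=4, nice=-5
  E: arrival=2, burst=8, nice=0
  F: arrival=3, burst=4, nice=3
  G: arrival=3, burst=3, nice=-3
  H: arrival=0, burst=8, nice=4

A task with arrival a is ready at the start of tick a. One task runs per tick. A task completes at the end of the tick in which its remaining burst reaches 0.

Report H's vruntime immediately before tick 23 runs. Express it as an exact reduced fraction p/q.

vruntime(H, start of tick 23) = 4096/423

t=0: vr[A=0 H=0] → run A
t=1: vr[A=1024/3121 H=0] → run H
t=2: vr[A=1024/3121 E=1024/3121 H=1024/423] → run A
t=3: vr[A=2048/3121 E=1024/3121 F=1024/3121 G=1024/3121 H=1024/423] → run E
t=4: vr[A=2048/3121 E=4145/3121 F=1024/3121 G=1024/3121 H=1024/423] → run F
t=5: vr[A=2048/3121 E=4145/3121 F=1867264/820823 G=1024/3121 H=1024/423] → run G
t=6: vr[A=2048/3121 E=4145/3121 F=1867264/820823 G=5234688/6213911 H=1024/423] → run A
t=7: vr[A=3072/3121 E=4145/3121 F=1867264/820823 G=5234688/6213911 H=1024/423] → run G
t=8: vr[A=3072/3121 E=4145/3121 F=1867264/820823 G=8430592/6213911 H=1024/423] → run A
t=9: vr[E=4145/3121 F=1867264/820823 G=8430592/6213911 H=1024/423] → run E
t=10: vr[E=7266/3121 F=1867264/820823 G=8430592/6213911 H=1024/423] → run G
t=11: vr[E=7266/3121 F=1867264/820823 H=1024/423] → run F
t=12: vr[E=7266/3121 F=3465216/820823 H=1024/423] → run E
t=13: vr[E=10387/3121 F=3465216/820823 H=1024/423] → run H
t=14: vr[E=10387/3121 F=3465216/820823 H=2048/423] → run E
t=15: vr[E=13508/3121 F=3465216/820823 H=2048/423] → run F
t=16: vr[E=13508/3121 F=5063168/820823 H=2048/423] → run E
t=17: vr[E=16629/3121 F=5063168/820823 H=2048/423] → run H
t=18: vr[E=16629/3121 F=5063168/820823 H=1024/141] → run E
t=19: vr[E=19750/3121 F=5063168/820823 H=1024/141] → run F
t=20: vr[E=19750/3121 H=1024/141] → run E
t=21: vr[E=22871/3121 H=1024/141] → run H
t=22: vr[E=22871/3121 H=4096/423] → run E
t=23: vr[H=4096/423] → run H
t=24: vr[H=5120/423] → run H
t=25: vr[H=2048/141] → run H
t=26: vr[H=7168/423] → run H
t=27: (idle)
t=28: (idle)
t=29: (idle)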